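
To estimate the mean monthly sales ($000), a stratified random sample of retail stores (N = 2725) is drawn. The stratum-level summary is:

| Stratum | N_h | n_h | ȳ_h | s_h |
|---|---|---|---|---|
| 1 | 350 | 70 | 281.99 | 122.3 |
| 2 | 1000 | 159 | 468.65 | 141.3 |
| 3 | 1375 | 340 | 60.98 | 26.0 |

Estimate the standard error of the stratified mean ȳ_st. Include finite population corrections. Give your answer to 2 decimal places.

V̂(ȳ_st) = Σ W_h² (1 − n_h/N_h) s_h²/n_h, with W_h = N_h/N and N = 2725:
  stratum 1: (350/2725)²·(1 − 70/350)·122.3²/70 = 2.81999
  stratum 2: (1000/2725)²·(1 − 159/1000)·141.3²/159 = 14.2217
  stratum 3: (1375/2725)²·(1 − 340/1375)·26.0²/340 = 0.381046
V̂(ȳ_st) = 17.4227
SE(ȳ_st) = √17.4227 = 4.17405

SE(ȳ_st) ≈ 4.17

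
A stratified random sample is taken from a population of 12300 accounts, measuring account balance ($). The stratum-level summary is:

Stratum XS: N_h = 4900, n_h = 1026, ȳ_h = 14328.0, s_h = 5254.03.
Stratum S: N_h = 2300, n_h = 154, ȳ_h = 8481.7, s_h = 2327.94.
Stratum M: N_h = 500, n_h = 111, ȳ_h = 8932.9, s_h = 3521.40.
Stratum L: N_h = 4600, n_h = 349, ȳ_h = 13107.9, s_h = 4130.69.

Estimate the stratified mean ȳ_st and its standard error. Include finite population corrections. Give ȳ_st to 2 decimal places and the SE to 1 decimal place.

ȳ_st ≈ 12559.18, SE ≈ 104.8

ȳ_st = Σ W_h ȳ_h = (4900·14328.0 + 2300·8481.7 + 500·8932.9 + 4600·13107.9)/12300 = 12559.17886
V̂(ȳ_st) = Σ W_h² (1 − n_h/N_h) s_h²/n_h, with W_h = N_h/N and N = 12300:
  stratum XS: (4900/12300)²·(1 − 1026/4900)·5254.03²/1026 = 3375.85
  stratum S: (2300/12300)²·(1 − 154/2300)·2327.94²/154 = 1148.07
  stratum M: (500/12300)²·(1 − 111/500)·3521.40²/111 = 143.621
  stratum L: (4600/12300)²·(1 − 349/4600)·4130.69²/349 = 6319.15
V̂(ȳ_st) = 10986.7
SE(ȳ_st) = √10986.7 = 104.817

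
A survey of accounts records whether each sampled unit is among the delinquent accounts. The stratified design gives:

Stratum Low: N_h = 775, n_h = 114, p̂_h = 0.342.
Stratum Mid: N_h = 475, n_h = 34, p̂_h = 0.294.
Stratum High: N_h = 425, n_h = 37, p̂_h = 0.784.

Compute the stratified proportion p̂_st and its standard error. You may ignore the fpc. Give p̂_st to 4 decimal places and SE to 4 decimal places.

p̂_st ≈ 0.4405, SE ≈ 0.0351

N = 1675; stratum weights W_h = N_h/N.
p̂_st = Σ W_h p̂_h = (775·0.342 + 475·0.294 + 425·0.784)/1675 = 0.44054
V̂(p̂_st) = Σ W_h² p̂_h(1−p̂_h)/(n_h−1):
  stratum Low: (775/1675)²·0.342·0.658/113 = 0.000426331
  stratum Mid: (475/1675)²·0.294·0.706/33 = 0.00050582
  stratum High: (425/1675)²·0.784·0.216/36 = 0.000302842
V̂(p̂_st) = 0.00123499; SE = √V̂ = 0.0351425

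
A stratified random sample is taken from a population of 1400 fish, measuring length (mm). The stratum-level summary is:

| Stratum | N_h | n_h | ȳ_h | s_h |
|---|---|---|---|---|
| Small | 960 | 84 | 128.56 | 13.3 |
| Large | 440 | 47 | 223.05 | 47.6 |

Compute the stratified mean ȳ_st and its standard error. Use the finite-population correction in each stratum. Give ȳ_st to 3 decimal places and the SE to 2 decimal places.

ȳ_st = Σ W_h ȳ_h = (960·128.56 + 440·223.05)/1400 = 158.25686
V̂(ȳ_st) = Σ W_h² (1 − n_h/N_h) s_h²/n_h, with W_h = N_h/N and N = 1400:
  stratum Small: (960/1400)²·(1 − 84/960)·13.3²/84 = 0.903531
  stratum Large: (440/1400)²·(1 − 47/440)·47.6²/47 = 4.2531
V̂(ȳ_st) = 5.15663
SE(ȳ_st) = √5.15663 = 2.27082

ȳ_st ≈ 158.257, SE ≈ 2.27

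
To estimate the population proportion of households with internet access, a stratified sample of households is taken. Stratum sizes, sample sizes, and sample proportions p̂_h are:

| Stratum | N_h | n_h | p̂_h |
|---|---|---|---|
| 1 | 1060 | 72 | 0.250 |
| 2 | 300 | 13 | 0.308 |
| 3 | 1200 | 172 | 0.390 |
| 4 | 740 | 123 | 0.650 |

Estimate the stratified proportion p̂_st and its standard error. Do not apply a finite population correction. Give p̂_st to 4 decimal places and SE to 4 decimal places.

p̂_st ≈ 0.3959, SE ≈ 0.0264

N = 3300; stratum weights W_h = N_h/N.
p̂_st = Σ W_h p̂_h = (1060·0.250 + 300·0.308 + 1200·0.390 + 740·0.650)/3300 = 0.39588
V̂(p̂_st) = Σ W_h² p̂_h(1−p̂_h)/(n_h−1):
  stratum 1: (1060/3300)²·0.250·0.750/71 = 0.000272475
  stratum 2: (300/3300)²·0.308·0.692/12 = 0.000146788
  stratum 3: (1200/3300)²·0.390·0.610/171 = 0.000183964
  stratum 4: (740/3300)²·0.650·0.350/122 = 9.37685e-05
V̂(p̂_st) = 0.000696996; SE = √V̂ = 0.0264007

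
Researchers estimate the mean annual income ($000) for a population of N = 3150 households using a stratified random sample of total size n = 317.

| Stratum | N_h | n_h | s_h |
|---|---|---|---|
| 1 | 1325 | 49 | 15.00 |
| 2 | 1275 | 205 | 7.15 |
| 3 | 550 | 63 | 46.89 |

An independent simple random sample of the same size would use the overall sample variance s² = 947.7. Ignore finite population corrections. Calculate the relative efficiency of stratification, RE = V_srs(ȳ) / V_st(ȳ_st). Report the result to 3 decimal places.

V̂(ȳ_st) = Σ W_h² s_h²/n_h, with W_h = N_h/N and N = 3150:
  stratum 1: (1325/3150)²·15.00²/49 = 0.812451
  stratum 2: (1275/3150)²·7.15²/205 = 0.0408562
  stratum 3: (550/3150)²·46.89²/63 = 1.06396
V_st = 1.91726
V_srs = s²/n = 947.7/317 = 2.98959
Relative efficiency = V_srs / V_st = 2.98959/1.91726 = 1.5593

RE ≈ 1.559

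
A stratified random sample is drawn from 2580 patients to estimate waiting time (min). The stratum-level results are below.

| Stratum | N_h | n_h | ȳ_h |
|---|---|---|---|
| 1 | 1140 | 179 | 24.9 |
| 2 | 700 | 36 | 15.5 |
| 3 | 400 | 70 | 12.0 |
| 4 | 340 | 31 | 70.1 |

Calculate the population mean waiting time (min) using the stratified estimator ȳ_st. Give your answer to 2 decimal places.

N = Σ N_h = 2580. Stratum weights W_h = N_h/N.
ȳ_st = (1140·24.9 + 700·15.5 + 400·12.0 + 340·70.1) / 2580 = 26.3062

ȳ_st ≈ 26.31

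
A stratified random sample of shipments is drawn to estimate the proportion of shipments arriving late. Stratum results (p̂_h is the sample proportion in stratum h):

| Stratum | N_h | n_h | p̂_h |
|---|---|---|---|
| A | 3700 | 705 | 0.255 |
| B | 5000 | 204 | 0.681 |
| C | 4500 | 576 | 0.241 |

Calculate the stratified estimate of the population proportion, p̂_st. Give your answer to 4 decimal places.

N = 13200; stratum weights W_h = N_h/N.
p̂_st = Σ W_h p̂_h = (3700·0.255 + 5000·0.681 + 4500·0.241)/13200 = 0.41159

p̂_st ≈ 0.4116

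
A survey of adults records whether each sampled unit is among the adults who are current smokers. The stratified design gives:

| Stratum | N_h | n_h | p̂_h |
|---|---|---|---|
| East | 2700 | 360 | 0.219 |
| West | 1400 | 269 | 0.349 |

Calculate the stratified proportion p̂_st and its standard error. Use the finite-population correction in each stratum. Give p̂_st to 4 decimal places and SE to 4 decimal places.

p̂_st ≈ 0.2634, SE ≈ 0.0161

N = 4100; stratum weights W_h = N_h/N.
p̂_st = Σ W_h p̂_h = (2700·0.219 + 1400·0.349)/4100 = 0.26339
V̂(p̂_st) = Σ W_h² (1 − n_h/N_h) p̂_h(1−p̂_h)/(n_h−1):
  stratum East: (2700/4100)²·(1 − 360/2700)·0.219·0.781/359 = 0.000179066
  stratum West: (1400/4100)²·(1 − 269/1400)·0.349·0.651/268 = 7.98536e-05
V̂(p̂_st) = 0.000258919; SE = √V̂ = 0.016091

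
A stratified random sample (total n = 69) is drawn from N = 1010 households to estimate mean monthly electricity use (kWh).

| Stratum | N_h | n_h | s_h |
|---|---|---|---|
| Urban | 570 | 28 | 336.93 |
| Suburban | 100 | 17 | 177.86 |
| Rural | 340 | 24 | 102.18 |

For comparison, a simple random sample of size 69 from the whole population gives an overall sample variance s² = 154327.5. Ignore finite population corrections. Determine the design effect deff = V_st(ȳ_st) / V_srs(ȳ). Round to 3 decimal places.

V̂(ȳ_st) = Σ W_h² s_h²/n_h, with W_h = N_h/N and N = 1010:
  stratum Urban: (570/1010)²·336.93²/28 = 1291.3
  stratum Suburban: (100/1010)²·177.86²/17 = 18.2417
  stratum Rural: (340/1010)²·102.18²/24 = 49.2987
V_st = 1358.84
V_srs = s²/n = 154327.5/69 = 2236.63
deff = V_st / V_srs = 1358.84/2236.63 = 0.6075

deff ≈ 0.608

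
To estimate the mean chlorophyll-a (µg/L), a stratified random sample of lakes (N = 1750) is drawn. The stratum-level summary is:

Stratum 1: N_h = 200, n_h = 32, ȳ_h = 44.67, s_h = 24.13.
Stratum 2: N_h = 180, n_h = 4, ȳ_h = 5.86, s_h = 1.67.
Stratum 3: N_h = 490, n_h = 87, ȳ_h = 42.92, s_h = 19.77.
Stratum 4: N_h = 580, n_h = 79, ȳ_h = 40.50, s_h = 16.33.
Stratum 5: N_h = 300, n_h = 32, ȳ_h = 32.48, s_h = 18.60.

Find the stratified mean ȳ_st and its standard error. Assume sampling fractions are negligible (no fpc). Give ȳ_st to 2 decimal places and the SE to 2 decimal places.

ȳ_st = Σ W_h ȳ_h = (200·44.67 + 180·5.86 + 490·42.92 + 580·40.50 + 300·32.48)/1750 = 36.71634
V̂(ȳ_st) = Σ W_h² s_h²/n_h, with W_h = N_h/N and N = 1750:
  stratum 1: (200/1750)²·24.13²/32 = 0.237656
  stratum 2: (180/1750)²·1.67²/4 = 0.00737636
  stratum 3: (490/1750)²·19.77²/87 = 0.352217
  stratum 4: (580/1750)²·16.33²/79 = 0.370788
  stratum 5: (300/1750)²·18.60²/32 = 0.317718
V̂(ȳ_st) = 1.28576
SE(ȳ_st) = √1.28576 = 1.13391

ȳ_st ≈ 36.72, SE ≈ 1.13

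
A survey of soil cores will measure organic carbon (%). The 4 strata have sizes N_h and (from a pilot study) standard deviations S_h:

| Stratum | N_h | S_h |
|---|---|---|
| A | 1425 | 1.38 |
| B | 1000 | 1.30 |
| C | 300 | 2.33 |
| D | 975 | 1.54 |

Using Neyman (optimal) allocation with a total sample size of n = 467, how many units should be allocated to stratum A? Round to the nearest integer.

168

Neyman allocation: n_h = n · N_h S_h / Σ N_i S_i, with n = 467.
  stratum A: N_h·S_h = 1425·1.38 = 1966.50
  stratum B: N_h·S_h = 1000·1.30 = 1300.00
  stratum C: N_h·S_h = 300·2.33 = 699.00
  stratum D: N_h·S_h = 975·1.54 = 1501.50
Σ N_h S_h = 5467.00
n for stratum A = 467·1966.50/5467.00 = 167.982 → 168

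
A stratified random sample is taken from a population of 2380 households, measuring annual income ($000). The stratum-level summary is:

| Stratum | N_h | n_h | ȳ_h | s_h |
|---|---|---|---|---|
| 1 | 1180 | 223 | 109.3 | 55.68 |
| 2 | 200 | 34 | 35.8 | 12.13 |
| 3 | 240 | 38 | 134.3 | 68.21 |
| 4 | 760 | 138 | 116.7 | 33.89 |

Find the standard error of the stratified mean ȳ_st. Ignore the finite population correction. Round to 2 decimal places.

SE(ȳ_st) ≈ 2.35

V̂(ȳ_st) = Σ W_h² s_h²/n_h, with W_h = N_h/N and N = 2380:
  stratum 1: (1180/2380)²·55.68²/223 = 3.41746
  stratum 2: (200/2380)²·12.13²/34 = 0.0305597
  stratum 3: (240/2380)²·68.21²/38 = 1.24503
  stratum 4: (760/2380)²·33.89²/138 = 0.848667
V̂(ȳ_st) = 5.54172
SE(ȳ_st) = √5.54172 = 2.35409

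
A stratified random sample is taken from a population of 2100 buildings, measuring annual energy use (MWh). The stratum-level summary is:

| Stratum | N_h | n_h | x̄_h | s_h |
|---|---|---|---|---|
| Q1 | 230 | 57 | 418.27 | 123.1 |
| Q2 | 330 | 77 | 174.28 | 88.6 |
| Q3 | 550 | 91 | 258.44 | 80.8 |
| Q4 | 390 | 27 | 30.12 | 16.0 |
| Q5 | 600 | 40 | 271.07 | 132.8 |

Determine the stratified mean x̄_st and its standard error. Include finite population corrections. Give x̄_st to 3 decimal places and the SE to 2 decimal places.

x̄_st ≈ 223.926, SE ≈ 6.51

x̄_st = Σ W_h x̄_h = (230·418.27 + 330·174.28 + 550·258.44 + 390·30.12 + 600·271.07)/2100 = 223.92633
V̂(x̄_st) = Σ W_h² (1 − n_h/N_h) s_h²/n_h, with W_h = N_h/N and N = 2100:
  stratum Q1: (230/2100)²·(1 − 57/230)·123.1²/57 = 2.3987
  stratum Q2: (330/2100)²·(1 − 77/330)·88.6²/77 = 1.93007
  stratum Q3: (550/2100)²·(1 − 91/550)·80.8²/91 = 4.10694
  stratum Q4: (390/2100)²·(1 − 27/390)·16.0²/27 = 0.304375
  stratum Q5: (600/2100)²·(1 − 40/600)·132.8²/40 = 33.5921
V̂(x̄_st) = 42.3322
SE(x̄_st) = √42.3322 = 6.50632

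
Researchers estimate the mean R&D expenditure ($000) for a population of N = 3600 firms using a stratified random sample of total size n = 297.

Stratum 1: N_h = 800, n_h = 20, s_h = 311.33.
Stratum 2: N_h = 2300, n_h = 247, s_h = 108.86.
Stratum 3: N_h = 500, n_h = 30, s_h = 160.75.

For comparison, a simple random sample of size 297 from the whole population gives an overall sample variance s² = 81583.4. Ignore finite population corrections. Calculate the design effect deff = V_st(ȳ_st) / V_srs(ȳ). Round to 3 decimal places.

V̂(ȳ_st) = Σ W_h² s_h²/n_h, with W_h = N_h/N and N = 3600:
  stratum 1: (800/3600)²·311.33²/20 = 239.324
  stratum 2: (2300/3600)²·108.86²/247 = 19.5835
  stratum 3: (500/3600)²·160.75²/30 = 16.6156
V_st = 275.523
V_srs = s²/n = 81583.4/297 = 274.692
deff = V_st / V_srs = 275.523/274.692 = 1.0030

deff ≈ 1.003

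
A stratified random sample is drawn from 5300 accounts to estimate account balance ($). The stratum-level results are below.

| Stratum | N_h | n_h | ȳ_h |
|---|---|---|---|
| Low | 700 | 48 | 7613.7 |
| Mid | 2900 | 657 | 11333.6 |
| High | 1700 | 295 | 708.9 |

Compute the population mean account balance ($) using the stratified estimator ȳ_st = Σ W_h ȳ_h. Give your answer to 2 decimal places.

N = Σ N_h = 5300. Stratum weights W_h = N_h/N.
ȳ_st = (700·7613.7 + 2900·11333.6 + 1700·708.9) / 5300 = 7434.3698

ȳ_st ≈ 7434.37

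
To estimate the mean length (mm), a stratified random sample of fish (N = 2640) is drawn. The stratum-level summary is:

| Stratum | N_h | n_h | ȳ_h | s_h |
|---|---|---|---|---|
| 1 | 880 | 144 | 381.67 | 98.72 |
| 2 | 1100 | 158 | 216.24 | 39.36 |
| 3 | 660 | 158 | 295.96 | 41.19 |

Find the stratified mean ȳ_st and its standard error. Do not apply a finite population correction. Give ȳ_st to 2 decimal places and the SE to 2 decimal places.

ȳ_st = Σ W_h ȳ_h = (880·381.67 + 1100·216.24 + 660·295.96)/2640 = 291.31333
V̂(ȳ_st) = Σ W_h² s_h²/n_h, with W_h = N_h/N and N = 2640:
  stratum 1: (880/2640)²·98.72²/144 = 7.51978
  stratum 2: (1100/2640)²·39.36²/158 = 1.70228
  stratum 3: (660/2640)²·41.19²/158 = 0.67113
V̂(ȳ_st) = 9.89319
SE(ȳ_st) = √9.89319 = 3.14534

ȳ_st ≈ 291.31, SE ≈ 3.15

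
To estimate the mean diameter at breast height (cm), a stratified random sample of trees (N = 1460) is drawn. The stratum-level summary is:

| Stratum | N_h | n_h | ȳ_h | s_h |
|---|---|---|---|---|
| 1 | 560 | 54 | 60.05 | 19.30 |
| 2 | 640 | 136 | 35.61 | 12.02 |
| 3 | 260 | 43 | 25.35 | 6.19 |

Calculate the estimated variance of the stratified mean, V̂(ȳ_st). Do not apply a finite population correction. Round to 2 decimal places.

V̂(ȳ_st) ≈ 1.25

V̂(ȳ_st) = Σ W_h² s_h²/n_h, with W_h = N_h/N and N = 1460:
  stratum 1: (560/1460)²·19.30²/54 = 1.01483
  stratum 2: (640/1460)²·12.02²/136 = 0.204138
  stratum 3: (260/1460)²·6.19²/43 = 0.0282588
V̂(ȳ_st) = 1.24722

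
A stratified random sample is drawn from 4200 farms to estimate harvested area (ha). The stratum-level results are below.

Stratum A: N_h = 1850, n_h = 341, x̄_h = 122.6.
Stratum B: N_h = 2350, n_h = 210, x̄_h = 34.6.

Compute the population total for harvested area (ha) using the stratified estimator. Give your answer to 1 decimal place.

τ̂_st = Σ N_h x̄_h = 1850·122.6 + 2350·34.6 = 308120.0

τ̂_st ≈ 308120.0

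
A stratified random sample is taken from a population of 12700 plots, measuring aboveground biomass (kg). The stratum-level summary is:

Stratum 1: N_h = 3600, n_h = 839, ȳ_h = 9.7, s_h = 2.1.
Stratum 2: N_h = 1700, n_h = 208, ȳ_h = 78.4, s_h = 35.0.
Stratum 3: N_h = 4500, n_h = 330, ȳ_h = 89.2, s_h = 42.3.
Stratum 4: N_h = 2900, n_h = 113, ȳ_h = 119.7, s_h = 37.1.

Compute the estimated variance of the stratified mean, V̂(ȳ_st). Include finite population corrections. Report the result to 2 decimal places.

V̂(ȳ_st) = Σ W_h² (1 − n_h/N_h) s_h²/n_h, with W_h = N_h/N and N = 12700:
  stratum 1: (3600/12700)²·(1 − 839/3600)·2.1²/839 = 0.00032392
  stratum 2: (1700/12700)²·(1 − 208/1700)·35.0²/208 = 0.0926154
  stratum 3: (4500/12700)²·(1 − 330/4500)·42.3²/330 = 0.630824
  stratum 4: (2900/12700)²·(1 − 113/2900)·37.1²/113 = 0.610375
V̂(ȳ_st) = 1.33414

V̂(ȳ_st) ≈ 1.33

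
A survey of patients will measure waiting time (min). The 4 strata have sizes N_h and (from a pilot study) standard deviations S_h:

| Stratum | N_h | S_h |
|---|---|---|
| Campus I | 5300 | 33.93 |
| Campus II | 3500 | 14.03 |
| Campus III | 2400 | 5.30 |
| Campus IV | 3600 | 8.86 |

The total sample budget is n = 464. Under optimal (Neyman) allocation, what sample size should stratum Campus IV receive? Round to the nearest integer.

54

Neyman allocation: n_h = n · N_h S_h / Σ N_i S_i, with n = 464.
  stratum Campus I: N_h·S_h = 5300·33.93 = 179829.00
  stratum Campus II: N_h·S_h = 3500·14.03 = 49105.00
  stratum Campus III: N_h·S_h = 2400·5.30 = 12720.00
  stratum Campus IV: N_h·S_h = 3600·8.86 = 31896.00
Σ N_h S_h = 273550.00
n for stratum Campus IV = 464·31896.00/273550.00 = 54.103 → 54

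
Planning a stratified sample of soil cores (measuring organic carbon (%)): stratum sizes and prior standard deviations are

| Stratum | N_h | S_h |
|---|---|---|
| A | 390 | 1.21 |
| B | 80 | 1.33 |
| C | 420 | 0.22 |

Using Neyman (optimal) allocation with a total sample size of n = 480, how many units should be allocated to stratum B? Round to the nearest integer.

Neyman allocation: n_h = n · N_h S_h / Σ N_i S_i, with n = 480.
  stratum A: N_h·S_h = 390·1.21 = 471.90
  stratum B: N_h·S_h = 80·1.33 = 106.40
  stratum C: N_h·S_h = 420·0.22 = 92.40
Σ N_h S_h = 670.70
n for stratum B = 480·106.40/670.70 = 76.147 → 76

76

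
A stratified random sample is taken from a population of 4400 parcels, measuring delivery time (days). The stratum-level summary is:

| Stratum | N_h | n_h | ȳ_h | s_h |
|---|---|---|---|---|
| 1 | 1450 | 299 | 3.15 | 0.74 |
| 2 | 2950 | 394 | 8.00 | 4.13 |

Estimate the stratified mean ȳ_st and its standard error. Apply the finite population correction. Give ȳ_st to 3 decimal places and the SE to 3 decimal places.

ȳ_st ≈ 6.402, SE ≈ 0.130

ȳ_st = Σ W_h ȳ_h = (1450·3.15 + 2950·8.00)/4400 = 6.40170
V̂(ȳ_st) = Σ W_h² (1 − n_h/N_h) s_h²/n_h, with W_h = N_h/N and N = 4400:
  stratum 1: (1450/4400)²·(1 − 299/1450)·0.74²/299 = 0.000157881
  stratum 2: (2950/4400)²·(1 − 394/2950)·4.13²/394 = 0.0168609
V̂(ȳ_st) = 0.0170188
SE(ȳ_st) = √0.0170188 = 0.130456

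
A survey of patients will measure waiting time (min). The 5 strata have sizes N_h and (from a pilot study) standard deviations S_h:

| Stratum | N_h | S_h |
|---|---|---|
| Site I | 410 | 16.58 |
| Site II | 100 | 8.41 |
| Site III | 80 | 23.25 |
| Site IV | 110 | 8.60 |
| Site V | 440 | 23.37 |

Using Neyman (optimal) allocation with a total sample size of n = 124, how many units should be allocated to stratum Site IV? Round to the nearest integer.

6

Neyman allocation: n_h = n · N_h S_h / Σ N_i S_i, with n = 124.
  stratum Site I: N_h·S_h = 410·16.58 = 6797.80
  stratum Site II: N_h·S_h = 100·8.41 = 841.00
  stratum Site III: N_h·S_h = 80·23.25 = 1860.00
  stratum Site IV: N_h·S_h = 110·8.60 = 946.00
  stratum Site V: N_h·S_h = 440·23.37 = 10282.80
Σ N_h S_h = 20727.60
n for stratum Site IV = 124·946.00/20727.60 = 5.659 → 6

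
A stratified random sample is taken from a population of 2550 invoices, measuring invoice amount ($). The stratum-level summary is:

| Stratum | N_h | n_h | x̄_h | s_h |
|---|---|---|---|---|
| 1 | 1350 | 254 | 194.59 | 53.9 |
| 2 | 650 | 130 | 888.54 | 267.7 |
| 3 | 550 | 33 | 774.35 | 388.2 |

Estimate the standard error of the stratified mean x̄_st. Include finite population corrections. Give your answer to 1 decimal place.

V̂(x̄_st) = Σ W_h² (1 − n_h/N_h) s_h²/n_h, with W_h = N_h/N and N = 2550:
  stratum 1: (1350/2550)²·(1 − 254/1350)·53.9²/254 = 2.6026
  stratum 2: (650/2550)²·(1 − 130/650)·267.7²/130 = 28.6543
  stratum 3: (550/2550)²·(1 − 33/550)·388.2²/33 = 199.696
V̂(x̄_st) = 230.953
SE(x̄_st) = √230.953 = 15.1971

SE(x̄_st) ≈ 15.2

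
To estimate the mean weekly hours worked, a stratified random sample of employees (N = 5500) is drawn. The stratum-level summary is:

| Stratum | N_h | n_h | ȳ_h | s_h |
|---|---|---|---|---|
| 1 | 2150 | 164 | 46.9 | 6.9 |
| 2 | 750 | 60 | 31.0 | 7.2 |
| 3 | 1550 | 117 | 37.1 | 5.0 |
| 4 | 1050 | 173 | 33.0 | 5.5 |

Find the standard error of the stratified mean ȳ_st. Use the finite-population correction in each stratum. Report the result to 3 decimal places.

V̂(ȳ_st) = Σ W_h² (1 − n_h/N_h) s_h²/n_h, with W_h = N_h/N and N = 5500:
  stratum 1: (2150/5500)²·(1 − 164/2150)·6.9²/164 = 0.0409776
  stratum 2: (750/5500)²·(1 − 60/750)·7.2²/60 = 0.0147808
  stratum 3: (1550/5500)²·(1 − 117/1550)·5.0²/117 = 0.0156894
  stratum 4: (1050/5500)²·(1 − 173/1050)·5.5²/173 = 0.00532283
V̂(ȳ_st) = 0.0767707
SE(ȳ_st) = √0.0767707 = 0.277075

SE(ȳ_st) ≈ 0.277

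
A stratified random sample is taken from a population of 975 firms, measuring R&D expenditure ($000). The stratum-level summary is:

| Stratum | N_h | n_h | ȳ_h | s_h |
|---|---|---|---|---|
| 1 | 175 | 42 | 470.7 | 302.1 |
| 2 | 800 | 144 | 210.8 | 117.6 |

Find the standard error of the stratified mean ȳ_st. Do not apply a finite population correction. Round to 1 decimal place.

V̂(ȳ_st) = Σ W_h² s_h²/n_h, with W_h = N_h/N and N = 975:
  stratum 1: (175/975)²·302.1²/42 = 70.0034
  stratum 2: (800/975)²·117.6²/144 = 64.6581
V̂(ȳ_st) = 134.661
SE(ȳ_st) = √134.661 = 11.6044

SE(ȳ_st) ≈ 11.6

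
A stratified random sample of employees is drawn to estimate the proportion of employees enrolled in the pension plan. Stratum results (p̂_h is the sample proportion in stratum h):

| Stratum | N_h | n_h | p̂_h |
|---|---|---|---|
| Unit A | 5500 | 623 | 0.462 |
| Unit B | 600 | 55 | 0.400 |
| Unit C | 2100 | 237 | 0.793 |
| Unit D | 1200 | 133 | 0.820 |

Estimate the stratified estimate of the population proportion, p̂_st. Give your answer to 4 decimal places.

N = 9400; stratum weights W_h = N_h/N.
p̂_st = Σ W_h p̂_h = (5500·0.462 + 600·0.400 + 2100·0.793 + 1200·0.820)/9400 = 0.57769

p̂_st ≈ 0.5777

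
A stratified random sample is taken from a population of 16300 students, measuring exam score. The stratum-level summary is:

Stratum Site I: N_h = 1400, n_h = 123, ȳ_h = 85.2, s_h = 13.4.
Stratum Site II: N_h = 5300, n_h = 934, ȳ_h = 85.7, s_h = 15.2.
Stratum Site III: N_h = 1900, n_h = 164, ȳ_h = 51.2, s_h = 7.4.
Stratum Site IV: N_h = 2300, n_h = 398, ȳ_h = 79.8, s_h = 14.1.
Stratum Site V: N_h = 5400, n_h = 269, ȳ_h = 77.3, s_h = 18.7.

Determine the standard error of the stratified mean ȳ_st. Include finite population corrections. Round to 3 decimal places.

V̂(ȳ_st) = Σ W_h² (1 − n_h/N_h) s_h²/n_h, with W_h = N_h/N and N = 16300:
  stratum Site I: (1400/16300)²·(1 − 123/1400)·13.4²/123 = 0.00982309
  stratum Site II: (5300/16300)²·(1 − 934/5300)·15.2²/934 = 0.0215439
  stratum Site III: (1900/16300)²·(1 − 164/1900)·7.4²/164 = 0.00414522
  stratum Site IV: (2300/16300)²·(1 − 398/2300)·14.1²/398 = 0.00822467
  stratum Site V: (5400/16300)²·(1 − 269/5400)·18.7²/269 = 0.135566
V̂(ȳ_st) = 0.179303
SE(ȳ_st) = √0.179303 = 0.423442

SE(ȳ_st) ≈ 0.423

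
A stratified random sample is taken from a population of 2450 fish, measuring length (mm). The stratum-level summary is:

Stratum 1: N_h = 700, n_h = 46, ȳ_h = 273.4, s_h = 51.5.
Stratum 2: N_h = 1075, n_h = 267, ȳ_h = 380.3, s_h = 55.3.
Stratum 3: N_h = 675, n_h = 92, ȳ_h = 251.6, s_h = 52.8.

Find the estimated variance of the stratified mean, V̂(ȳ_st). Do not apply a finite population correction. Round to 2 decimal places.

V̂(ȳ_st) ≈ 9.21

V̂(ȳ_st) = Σ W_h² s_h²/n_h, with W_h = N_h/N and N = 2450:
  stratum 1: (700/2450)²·51.5²/46 = 4.70674
  stratum 2: (1075/2450)²·55.3²/267 = 2.20508
  stratum 3: (675/2450)²·52.8²/92 = 2.30015
V̂(ȳ_st) = 9.21197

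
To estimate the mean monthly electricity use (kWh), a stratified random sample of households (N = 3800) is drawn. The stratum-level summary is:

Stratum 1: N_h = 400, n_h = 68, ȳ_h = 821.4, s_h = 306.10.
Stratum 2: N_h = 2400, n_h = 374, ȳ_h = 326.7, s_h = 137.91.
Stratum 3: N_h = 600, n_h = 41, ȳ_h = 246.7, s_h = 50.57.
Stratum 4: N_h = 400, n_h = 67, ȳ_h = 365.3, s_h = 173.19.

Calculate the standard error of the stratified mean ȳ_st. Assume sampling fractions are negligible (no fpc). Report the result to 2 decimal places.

V̂(ȳ_st) = Σ W_h² s_h²/n_h, with W_h = N_h/N and N = 3800:
  stratum 1: (400/3800)²·306.10²/68 = 15.2676
  stratum 2: (2400/3800)²·137.91²/374 = 20.285
  stratum 3: (600/3800)²·50.57²/41 = 1.55502
  stratum 4: (400/3800)²·173.19²/67 = 4.96048
V̂(ȳ_st) = 42.0681
SE(ȳ_st) = √42.0681 = 6.48599

SE(ȳ_st) ≈ 6.49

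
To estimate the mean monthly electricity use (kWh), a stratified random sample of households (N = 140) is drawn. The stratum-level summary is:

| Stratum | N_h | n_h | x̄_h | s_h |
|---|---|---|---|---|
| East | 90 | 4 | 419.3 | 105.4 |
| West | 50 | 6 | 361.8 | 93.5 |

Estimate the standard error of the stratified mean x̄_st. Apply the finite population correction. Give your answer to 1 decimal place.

V̂(x̄_st) = Σ W_h² (1 − n_h/N_h) s_h²/n_h, with W_h = N_h/N and N = 140:
  stratum East: (90/140)²·(1 − 4/90)·105.4²/4 = 1096.75
  stratum West: (50/140)²·(1 − 6/50)·93.5²/6 = 163.545
V̂(x̄_st) = 1260.29
SE(x̄_st) = √1260.29 = 35.5006

SE(x̄_st) ≈ 35.5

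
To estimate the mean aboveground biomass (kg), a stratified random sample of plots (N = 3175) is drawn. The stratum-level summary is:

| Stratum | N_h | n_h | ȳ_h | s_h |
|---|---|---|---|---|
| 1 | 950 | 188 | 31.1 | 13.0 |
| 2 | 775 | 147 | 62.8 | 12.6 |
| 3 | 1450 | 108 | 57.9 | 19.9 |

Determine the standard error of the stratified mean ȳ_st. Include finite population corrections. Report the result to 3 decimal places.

SE(ȳ_st) ≈ 0.908

V̂(ȳ_st) = Σ W_h² (1 − n_h/N_h) s_h²/n_h, with W_h = N_h/N and N = 3175:
  stratum 1: (950/3175)²·(1 − 188/950)·13.0²/188 = 0.0645535
  stratum 2: (775/3175)²·(1 − 147/775)·12.6²/147 = 0.0521432
  stratum 3: (1450/3175)²·(1 − 108/1450)·19.9²/108 = 0.707808
V̂(ȳ_st) = 0.824505
SE(ȳ_st) = √0.824505 = 0.908022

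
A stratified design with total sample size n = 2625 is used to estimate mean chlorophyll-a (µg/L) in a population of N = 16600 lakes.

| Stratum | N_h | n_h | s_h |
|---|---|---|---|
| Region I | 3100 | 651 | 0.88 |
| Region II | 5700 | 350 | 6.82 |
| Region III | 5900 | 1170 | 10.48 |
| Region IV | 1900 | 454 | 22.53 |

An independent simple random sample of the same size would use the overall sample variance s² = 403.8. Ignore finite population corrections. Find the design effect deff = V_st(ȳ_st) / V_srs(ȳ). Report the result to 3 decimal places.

deff ≈ 0.274

V̂(ȳ_st) = Σ W_h² s_h²/n_h, with W_h = N_h/N and N = 16600:
  stratum Region I: (3100/16600)²·0.88²/651 = 4.1485e-05
  stratum Region II: (5700/16600)²·6.82²/350 = 0.0156687
  stratum Region III: (5900/16600)²·10.48²/1170 = 0.0118584
  stratum Region IV: (1900/16600)²·22.53²/454 = 0.0146473
V_st = 0.0422159
V_srs = s²/n = 403.8/2625 = 0.153829
deff = V_st / V_srs = 0.0422159/0.153829 = 0.2744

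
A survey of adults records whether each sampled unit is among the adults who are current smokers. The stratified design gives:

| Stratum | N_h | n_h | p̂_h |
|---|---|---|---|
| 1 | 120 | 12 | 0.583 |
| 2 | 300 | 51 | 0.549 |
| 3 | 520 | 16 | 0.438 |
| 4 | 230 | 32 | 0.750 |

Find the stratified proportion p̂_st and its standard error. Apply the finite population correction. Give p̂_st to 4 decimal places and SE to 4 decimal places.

p̂_st ≈ 0.5427, SE ≈ 0.0618

N = 1170; stratum weights W_h = N_h/N.
p̂_st = Σ W_h p̂_h = (120·0.583 + 300·0.549 + 520·0.438 + 230·0.750)/1170 = 0.54267
V̂(p̂_st) = Σ W_h² (1 − n_h/N_h) p̂_h(1−p̂_h)/(n_h−1):
  stratum 1: (120/1170)²·(1 − 12/120)·0.583·0.417/11 = 0.00020924
  stratum 2: (300/1170)²·(1 − 51/300)·0.549·0.451/50 = 0.000270226
  stratum 3: (520/1170)²·(1 − 16/520)·0.438·0.562/15 = 0.00314182
  stratum 4: (230/1170)²·(1 − 32/230)·0.750·0.250/31 = 0.000201215
V̂(p̂_st) = 0.0038225; SE = √V̂ = 0.0618264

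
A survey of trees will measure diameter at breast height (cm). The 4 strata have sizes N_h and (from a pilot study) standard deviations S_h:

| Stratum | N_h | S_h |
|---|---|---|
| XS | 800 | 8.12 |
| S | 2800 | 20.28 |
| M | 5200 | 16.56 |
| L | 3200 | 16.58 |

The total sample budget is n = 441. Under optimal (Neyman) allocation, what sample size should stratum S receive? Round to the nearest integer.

124

Neyman allocation: n_h = n · N_h S_h / Σ N_i S_i, with n = 441.
  stratum XS: N_h·S_h = 800·8.12 = 6496.00
  stratum S: N_h·S_h = 2800·20.28 = 56784.00
  stratum M: N_h·S_h = 5200·16.56 = 86112.00
  stratum L: N_h·S_h = 3200·16.58 = 53056.00
Σ N_h S_h = 202448.00
n for stratum S = 441·56784.00/202448.00 = 123.695 → 124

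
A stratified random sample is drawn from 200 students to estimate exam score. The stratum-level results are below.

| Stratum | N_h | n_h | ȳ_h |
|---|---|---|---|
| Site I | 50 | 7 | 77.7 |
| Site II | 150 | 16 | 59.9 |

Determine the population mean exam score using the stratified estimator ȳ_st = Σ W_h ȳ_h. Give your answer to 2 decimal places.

ȳ_st ≈ 64.35

N = Σ N_h = 200. Stratum weights W_h = N_h/N.
ȳ_st = (50·77.7 + 150·59.9) / 200 = 64.3500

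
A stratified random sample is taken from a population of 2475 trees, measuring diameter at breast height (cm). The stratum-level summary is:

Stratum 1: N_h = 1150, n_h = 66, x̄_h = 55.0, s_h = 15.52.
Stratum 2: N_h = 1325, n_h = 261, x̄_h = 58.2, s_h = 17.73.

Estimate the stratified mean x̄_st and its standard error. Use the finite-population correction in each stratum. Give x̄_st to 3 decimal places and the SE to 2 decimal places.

x̄_st = Σ W_h x̄_h = (1150·55.0 + 1325·58.2)/2475 = 56.71313
V̂(x̄_st) = Σ W_h² (1 − n_h/N_h) s_h²/n_h, with W_h = N_h/N and N = 2475:
  stratum 1: (1150/2475)²·(1 − 66/1150)·15.52²/66 = 0.742705
  stratum 2: (1325/2475)²·(1 − 261/1325)·17.73²/261 = 0.277194
V̂(x̄_st) = 1.0199
SE(x̄_st) = √1.0199 = 1.0099

x̄_st ≈ 56.713, SE ≈ 1.01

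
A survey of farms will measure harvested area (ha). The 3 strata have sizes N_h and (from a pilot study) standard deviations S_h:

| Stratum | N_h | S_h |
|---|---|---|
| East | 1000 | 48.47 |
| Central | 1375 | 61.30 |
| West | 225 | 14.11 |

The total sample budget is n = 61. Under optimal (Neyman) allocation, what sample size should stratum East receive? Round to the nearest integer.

22

Neyman allocation: n_h = n · N_h S_h / Σ N_i S_i, with n = 61.
  stratum East: N_h·S_h = 1000·48.47 = 48470.00
  stratum Central: N_h·S_h = 1375·61.30 = 84287.50
  stratum West: N_h·S_h = 225·14.11 = 3174.75
Σ N_h S_h = 135932.25
n for stratum East = 61·48470.00/135932.25 = 21.751 → 22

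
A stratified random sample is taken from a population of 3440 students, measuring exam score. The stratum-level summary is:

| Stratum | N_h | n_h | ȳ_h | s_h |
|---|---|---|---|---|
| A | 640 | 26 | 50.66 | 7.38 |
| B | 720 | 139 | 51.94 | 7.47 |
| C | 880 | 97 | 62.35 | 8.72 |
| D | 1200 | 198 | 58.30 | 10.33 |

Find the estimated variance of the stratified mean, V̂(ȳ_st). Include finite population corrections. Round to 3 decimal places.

V̂(ȳ_st) ≈ 0.184

V̂(ȳ_st) = Σ W_h² (1 − n_h/N_h) s_h²/n_h, with W_h = N_h/N and N = 3440:
  stratum A: (640/3440)²·(1 − 26/640)·7.38²/26 = 0.0695618
  stratum B: (720/3440)²·(1 − 139/720)·7.47²/139 = 0.0141912
  stratum C: (880/3440)²·(1 − 97/880)·8.72²/97 = 0.0456445
  stratum D: (1200/3440)²·(1 − 198/1200)·10.33²/198 = 0.0547605
V̂(ȳ_st) = 0.184158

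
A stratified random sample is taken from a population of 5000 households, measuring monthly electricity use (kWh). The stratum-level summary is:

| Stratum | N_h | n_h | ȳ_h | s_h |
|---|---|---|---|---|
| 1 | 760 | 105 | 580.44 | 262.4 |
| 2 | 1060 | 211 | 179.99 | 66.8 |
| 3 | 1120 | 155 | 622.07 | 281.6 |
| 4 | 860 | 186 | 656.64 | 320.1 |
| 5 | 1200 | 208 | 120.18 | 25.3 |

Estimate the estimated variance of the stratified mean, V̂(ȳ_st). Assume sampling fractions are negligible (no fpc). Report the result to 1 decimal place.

V̂(ȳ_st) = Σ W_h² s_h²/n_h, with W_h = N_h/N and N = 5000:
  stratum 1: (760/5000)²·262.4²/105 = 15.1505
  stratum 2: (1060/5000)²·66.8²/211 = 0.950478
  stratum 3: (1120/5000)²·281.6²/155 = 25.6702
  stratum 4: (860/5000)²·320.1²/186 = 16.2973
  stratum 5: (1200/5000)²·25.3²/208 = 0.177256
V̂(ȳ_st) = 58.2457

V̂(ȳ_st) ≈ 58.2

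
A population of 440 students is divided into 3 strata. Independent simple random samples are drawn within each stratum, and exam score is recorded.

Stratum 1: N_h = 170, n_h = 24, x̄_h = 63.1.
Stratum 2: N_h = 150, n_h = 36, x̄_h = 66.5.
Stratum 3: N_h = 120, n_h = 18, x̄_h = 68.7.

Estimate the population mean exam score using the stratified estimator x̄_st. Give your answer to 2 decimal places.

x̄_st ≈ 65.79

N = Σ N_h = 440. Stratum weights W_h = N_h/N.
x̄_st = (170·63.1 + 150·66.5 + 120·68.7) / 440 = 65.7864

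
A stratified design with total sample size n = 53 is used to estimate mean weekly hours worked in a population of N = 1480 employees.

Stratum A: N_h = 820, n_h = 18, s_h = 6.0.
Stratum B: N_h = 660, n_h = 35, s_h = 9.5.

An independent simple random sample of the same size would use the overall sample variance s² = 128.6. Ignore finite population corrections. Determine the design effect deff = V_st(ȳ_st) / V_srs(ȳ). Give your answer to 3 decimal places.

V̂(ȳ_st) = Σ W_h² s_h²/n_h, with W_h = N_h/N and N = 1480:
  stratum A: (820/1480)²·6.0²/18 = 0.613952
  stratum B: (660/1480)²·9.5²/35 = 0.512795
V_st = 1.12675
V_srs = s²/n = 128.6/53 = 2.42642
deff = V_st / V_srs = 1.12675/2.42642 = 0.4644

deff ≈ 0.464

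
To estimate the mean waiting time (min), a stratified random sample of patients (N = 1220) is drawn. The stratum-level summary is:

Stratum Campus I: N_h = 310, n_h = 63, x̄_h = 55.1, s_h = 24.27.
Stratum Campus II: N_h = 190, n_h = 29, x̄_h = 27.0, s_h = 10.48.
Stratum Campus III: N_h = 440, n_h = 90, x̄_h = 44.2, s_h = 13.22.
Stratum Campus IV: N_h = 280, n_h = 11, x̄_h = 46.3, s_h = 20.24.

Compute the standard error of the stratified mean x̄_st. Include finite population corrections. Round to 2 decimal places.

SE(x̄_st) ≈ 1.63

V̂(x̄_st) = Σ W_h² (1 − n_h/N_h) s_h²/n_h, with W_h = N_h/N and N = 1220:
  stratum Campus I: (310/1220)²·(1 − 63/310)·24.27²/63 = 0.480992
  stratum Campus II: (190/1220)²·(1 − 29/190)·10.48²/29 = 0.0778367
  stratum Campus III: (440/1220)²·(1 − 90/440)·13.22²/90 = 0.200919
  stratum Campus IV: (280/1220)²·(1 − 11/280)·20.24²/11 = 1.8846
V̂(x̄_st) = 2.64435
SE(x̄_st) = √2.64435 = 1.62614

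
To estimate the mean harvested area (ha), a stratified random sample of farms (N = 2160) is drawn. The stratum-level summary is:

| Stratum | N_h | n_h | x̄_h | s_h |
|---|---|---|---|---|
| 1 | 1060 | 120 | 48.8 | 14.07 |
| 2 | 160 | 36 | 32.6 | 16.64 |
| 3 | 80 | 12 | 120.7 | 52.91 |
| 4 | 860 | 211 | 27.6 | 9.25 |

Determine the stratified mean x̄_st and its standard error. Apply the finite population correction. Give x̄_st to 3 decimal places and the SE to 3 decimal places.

x̄_st ≈ 41.822, SE ≈ 0.840

x̄_st = Σ W_h x̄_h = (1060·48.8 + 160·32.6 + 80·120.7 + 860·27.6)/2160 = 41.82222
V̂(x̄_st) = Σ W_h² (1 − n_h/N_h) s_h²/n_h, with W_h = N_h/N and N = 2160:
  stratum 1: (1060/2160)²·(1 − 120/1060)·14.07²/120 = 0.352317
  stratum 2: (160/2160)²·(1 − 36/160)·16.64²/36 = 0.0327068
  stratum 3: (80/2160)²·(1 − 12/80)·52.91²/12 = 0.272011
  stratum 4: (860/2160)²·(1 − 211/860)·9.25²/211 = 0.0485106
V̂(x̄_st) = 0.705545
SE(x̄_st) = √0.705545 = 0.839967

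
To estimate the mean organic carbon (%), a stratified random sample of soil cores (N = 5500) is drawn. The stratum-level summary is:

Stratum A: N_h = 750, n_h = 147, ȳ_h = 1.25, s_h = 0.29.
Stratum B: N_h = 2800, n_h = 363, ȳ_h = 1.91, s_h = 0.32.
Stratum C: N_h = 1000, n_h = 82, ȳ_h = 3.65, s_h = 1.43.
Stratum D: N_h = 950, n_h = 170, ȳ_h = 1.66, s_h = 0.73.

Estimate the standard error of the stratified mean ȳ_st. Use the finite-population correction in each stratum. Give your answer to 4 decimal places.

V̂(ȳ_st) = Σ W_h² (1 − n_h/N_h) s_h²/n_h, with W_h = N_h/N and N = 5500:
  stratum A: (750/5500)²·(1 − 147/750)·0.29²/147 = 8.55326e-06
  stratum B: (2800/5500)²·(1 − 363/2800)·0.32²/363 = 6.36329e-05
  stratum C: (1000/5500)²·(1 − 82/1000)·1.43²/82 = 0.00075679
  stratum D: (950/5500)²·(1 − 170/950)·0.73²/170 = 7.67873e-05
V̂(ȳ_st) = 0.000905764
SE(ȳ_st) = √0.000905764 = 0.0300959

SE(ȳ_st) ≈ 0.0301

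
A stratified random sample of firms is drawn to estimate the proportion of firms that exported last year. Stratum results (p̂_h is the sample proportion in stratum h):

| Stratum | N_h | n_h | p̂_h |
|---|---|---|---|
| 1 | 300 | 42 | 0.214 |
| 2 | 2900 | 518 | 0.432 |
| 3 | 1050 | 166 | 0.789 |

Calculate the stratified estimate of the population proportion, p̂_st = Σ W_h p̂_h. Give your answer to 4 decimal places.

p̂_st ≈ 0.5048

N = 4250; stratum weights W_h = N_h/N.
p̂_st = Σ W_h p̂_h = (300·0.214 + 2900·0.432 + 1050·0.789)/4250 = 0.50481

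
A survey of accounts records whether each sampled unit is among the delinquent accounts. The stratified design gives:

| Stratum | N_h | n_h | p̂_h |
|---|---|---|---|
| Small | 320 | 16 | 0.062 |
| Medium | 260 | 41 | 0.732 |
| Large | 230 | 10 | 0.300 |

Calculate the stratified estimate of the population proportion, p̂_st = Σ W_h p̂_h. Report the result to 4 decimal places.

p̂_st ≈ 0.3446

N = 810; stratum weights W_h = N_h/N.
p̂_st = Σ W_h p̂_h = (320·0.062 + 260·0.732 + 230·0.300)/810 = 0.34464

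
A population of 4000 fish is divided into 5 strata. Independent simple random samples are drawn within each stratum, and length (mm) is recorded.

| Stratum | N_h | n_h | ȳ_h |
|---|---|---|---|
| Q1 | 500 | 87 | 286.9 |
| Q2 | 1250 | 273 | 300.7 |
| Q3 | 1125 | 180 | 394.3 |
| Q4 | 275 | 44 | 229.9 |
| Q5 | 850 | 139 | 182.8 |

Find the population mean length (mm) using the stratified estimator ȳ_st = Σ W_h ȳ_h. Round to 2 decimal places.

N = Σ N_h = 4000. Stratum weights W_h = N_h/N.
ȳ_st = (500·286.9 + 1250·300.7 + 1125·394.3 + 275·229.9 + 850·182.8) / 4000 = 295.3788

ȳ_st ≈ 295.38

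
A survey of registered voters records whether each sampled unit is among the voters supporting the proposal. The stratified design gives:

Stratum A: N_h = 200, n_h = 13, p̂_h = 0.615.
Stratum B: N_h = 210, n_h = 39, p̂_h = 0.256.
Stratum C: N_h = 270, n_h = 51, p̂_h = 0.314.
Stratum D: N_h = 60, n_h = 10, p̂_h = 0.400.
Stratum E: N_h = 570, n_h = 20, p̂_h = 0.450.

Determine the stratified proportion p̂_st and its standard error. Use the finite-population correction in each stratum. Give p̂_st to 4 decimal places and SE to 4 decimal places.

p̂_st ≈ 0.4138, SE ≈ 0.0558

N = 1310; stratum weights W_h = N_h/N.
p̂_st = Σ W_h p̂_h = (200·0.615 + 210·0.256 + 270·0.314 + 60·0.400 + 570·0.450)/1310 = 0.41377
V̂(p̂_st) = Σ W_h² (1 − n_h/N_h) p̂_h(1−p̂_h)/(n_h−1):
  stratum A: (200/1310)²·(1 − 13/200)·0.615·0.385/12 = 0.000430015
  stratum B: (210/1310)²·(1 − 39/210)·0.256·0.744/38 = 0.000104882
  stratum C: (270/1310)²·(1 − 51/270)·0.314·0.686/50 = 0.000148439
  stratum D: (60/1310)²·(1 − 10/60)·0.400·0.600/9 = 4.66173e-05
  stratum E: (570/1310)²·(1 − 20/570)·0.450·0.550/19 = 0.00237967
V̂(p̂_st) = 0.00310962; SE = √V̂ = 0.055764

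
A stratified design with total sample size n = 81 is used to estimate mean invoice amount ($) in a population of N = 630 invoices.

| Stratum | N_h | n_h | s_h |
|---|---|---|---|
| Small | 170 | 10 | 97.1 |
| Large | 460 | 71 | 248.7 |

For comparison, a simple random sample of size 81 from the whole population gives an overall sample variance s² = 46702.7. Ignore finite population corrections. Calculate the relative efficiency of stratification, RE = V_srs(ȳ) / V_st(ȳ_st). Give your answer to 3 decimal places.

RE ≈ 1.082

V̂(ȳ_st) = Σ W_h² s_h²/n_h, with W_h = N_h/N and N = 630:
  stratum Small: (170/630)²·97.1²/10 = 68.6523
  stratum Large: (460/630)²·248.7²/71 = 464.438
V_st = 533.09
V_srs = s²/n = 46702.7/81 = 576.577
Relative efficiency = V_srs / V_st = 576.577/533.09 = 1.0816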